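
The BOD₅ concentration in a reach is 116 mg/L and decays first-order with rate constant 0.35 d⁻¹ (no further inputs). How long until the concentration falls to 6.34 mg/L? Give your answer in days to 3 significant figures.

8.30 d

t = ln(C₀/C)/k = ln(116/6.34)/0.35 = 2.907/0.35 = 8.305 d.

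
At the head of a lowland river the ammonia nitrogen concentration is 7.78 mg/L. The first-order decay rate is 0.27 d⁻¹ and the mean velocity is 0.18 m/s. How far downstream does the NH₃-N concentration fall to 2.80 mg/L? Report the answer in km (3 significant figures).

From C = C₀·e^(−kt), t = ln(C₀/C)/k = ln(7.78/2.80)/0.27 = 1.022/0.27 = 3.785 d.
Distance = v·t = 0.18 m/s × 3.27e+05 s = 5.886e+04 m = 58.86 km.

58.9 km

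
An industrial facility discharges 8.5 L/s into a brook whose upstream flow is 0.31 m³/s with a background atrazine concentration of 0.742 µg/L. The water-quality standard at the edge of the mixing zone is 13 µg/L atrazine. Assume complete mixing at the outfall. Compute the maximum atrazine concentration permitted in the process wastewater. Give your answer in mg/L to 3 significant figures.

8.5 L/s = 0.0085 m³/s.
0.742 µg/L = 0.000742 mg/L.
13 µg/L = 0.013 mg/L.
Mass balance: 0.013·0.3185 = 0.0085·Cₑ + 0.31·0.000742.
Cₑ = (0.004141 − 0.00023) / 0.0085 = 0.4601 mg/L.

0.460 mg/L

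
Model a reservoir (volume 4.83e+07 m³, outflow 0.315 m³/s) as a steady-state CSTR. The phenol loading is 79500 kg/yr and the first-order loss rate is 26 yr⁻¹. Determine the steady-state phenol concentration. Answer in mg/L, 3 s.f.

0.0628 mg/L

Outflow Q = 0.315 m³/s × 3.156e+07 s/yr = 9.941e+06 m³/yr.
Steady-state CSTR mass balance: W = Q·C + k·V·C, so C = W/(Q + kV).
Q + kV = 9.941e+06 + 26·4.83e+07 = 1.266e+09 m³/yr.
C = 79500/1.266e+09 = 6.281e-05 kg/m³ = 0.06281 mg/L.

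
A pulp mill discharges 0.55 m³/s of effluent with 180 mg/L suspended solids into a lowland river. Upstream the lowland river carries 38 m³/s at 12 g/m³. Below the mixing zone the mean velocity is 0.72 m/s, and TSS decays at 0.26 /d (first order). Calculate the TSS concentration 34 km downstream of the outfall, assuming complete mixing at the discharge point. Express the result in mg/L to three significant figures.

After complete mixing, C₀ = (0.55·180 + 38·12) / 38.55 = 14.4 mg/L.
Travel time t = 3.4e+04 m / 0.72 m/s = 4.722e+04 s = 0.5466 d.
C = 14.4·exp(−0.26·0.5466) = 14.4·0.8675 = 12.49 mg/L.

12.5 mg/L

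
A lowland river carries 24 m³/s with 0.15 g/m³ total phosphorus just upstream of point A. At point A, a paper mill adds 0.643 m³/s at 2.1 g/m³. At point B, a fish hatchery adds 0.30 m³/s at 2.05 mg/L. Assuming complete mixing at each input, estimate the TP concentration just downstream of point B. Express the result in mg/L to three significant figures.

After input A: C = (24·0.15 + 0.643·2.1) / 24.64 = 0.2009 mg/L.
After input B: C = (24.64·0.2009 + 0.3·2.05) / 24.94 = 0.2231 mg/L.

0.223 mg/L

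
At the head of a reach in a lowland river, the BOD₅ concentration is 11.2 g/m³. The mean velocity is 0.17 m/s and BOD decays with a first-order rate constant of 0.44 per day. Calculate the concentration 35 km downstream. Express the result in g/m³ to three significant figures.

3.93 g/m³

Travel time t = 35 km / 0.17 m/s = 3.5e+04/0.17 = 2.059e+05 s = 2.383 d.
First-order decay: C = 11.2·exp(−0.44·2.383) = 11.2·0.3505 = 3.925 g/m³.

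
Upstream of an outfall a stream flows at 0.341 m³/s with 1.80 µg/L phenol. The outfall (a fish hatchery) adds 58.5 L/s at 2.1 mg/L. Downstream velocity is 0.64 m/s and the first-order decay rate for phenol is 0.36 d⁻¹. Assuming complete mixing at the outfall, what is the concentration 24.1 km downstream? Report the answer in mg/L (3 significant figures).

0.264 mg/L

58.5 L/s = 0.0585 m³/s.
1.80 µg/L = 0.0018 mg/L.
After complete mixing, C₀ = (0.0585·2.1 + 0.341·0.0018) / 0.3995 = 0.309 mg/L.
Travel time t = 2.41e+04 m / 0.64 m/s = 3.766e+04 s = 0.4358 d.
C = 0.309·exp(−0.36·0.4358) = 0.309·0.8548 = 0.2642 mg/L.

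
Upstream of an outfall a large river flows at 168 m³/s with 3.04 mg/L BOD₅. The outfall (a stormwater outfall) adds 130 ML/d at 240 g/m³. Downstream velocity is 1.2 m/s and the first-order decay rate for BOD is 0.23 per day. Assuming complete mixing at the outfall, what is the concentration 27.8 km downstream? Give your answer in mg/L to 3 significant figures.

4.84 mg/L

130 ML/d = 1.505 m³/s.
After complete mixing, C₀ = (1.505·240 + 168·3.04) / 169.5 = 5.143 mg/L.
Travel time t = 2.78e+04 m / 1.2 m/s = 2.317e+04 s = 0.2681 d.
C = 5.143·exp(−0.23·0.2681) = 5.143·0.9402 = 4.836 mg/L.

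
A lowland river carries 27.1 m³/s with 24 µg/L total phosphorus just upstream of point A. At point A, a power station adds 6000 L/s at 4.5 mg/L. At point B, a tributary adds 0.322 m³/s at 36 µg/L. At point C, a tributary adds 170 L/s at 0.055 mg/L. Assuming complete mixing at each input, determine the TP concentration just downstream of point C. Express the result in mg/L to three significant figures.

0.824 mg/L

24 µg/L = 0.024 mg/L.
6000 L/s = 6 m³/s.
After input A: C = (27.1·0.024 + 6·4.5) / 33.1 = 0.8354 mg/L.
36 µg/L = 0.036 mg/L.
After input B: C = (33.1·0.8354 + 0.322·0.036) / 33.42 = 0.8277 mg/L.
170 L/s = 0.17 m³/s.
After input C: C = (33.42·0.8277 + 0.17·0.055) / 33.59 = 0.8237 mg/L.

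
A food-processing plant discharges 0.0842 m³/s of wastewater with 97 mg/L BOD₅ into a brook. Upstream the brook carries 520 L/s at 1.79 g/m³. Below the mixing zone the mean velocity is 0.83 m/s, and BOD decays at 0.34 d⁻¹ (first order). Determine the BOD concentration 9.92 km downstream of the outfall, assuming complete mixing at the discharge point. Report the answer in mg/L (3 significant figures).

14.4 mg/L

520 L/s = 0.52 m³/s.
After complete mixing, C₀ = (0.0842·97 + 0.52·1.79) / 0.6042 = 15.06 mg/L.
Travel time t = 9920 m / 0.83 m/s = 1.195e+04 s = 0.1383 d.
C = 15.06·exp(−0.34·0.1383) = 15.06·0.9541 = 14.37 mg/L.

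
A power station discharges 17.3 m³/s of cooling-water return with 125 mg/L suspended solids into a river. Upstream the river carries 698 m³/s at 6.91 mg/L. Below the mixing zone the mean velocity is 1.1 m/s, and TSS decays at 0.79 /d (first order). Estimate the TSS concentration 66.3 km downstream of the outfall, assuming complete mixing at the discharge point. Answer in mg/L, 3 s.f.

After complete mixing, C₀ = (17.3·125 + 698·6.91) / 715.3 = 9.766 mg/L.
Travel time t = 6.63e+04 m / 1.1 m/s = 6.027e+04 s = 0.6976 d.
C = 9.766·exp(−0.79·0.6976) = 9.766·0.5763 = 5.628 mg/L.

5.63 mg/L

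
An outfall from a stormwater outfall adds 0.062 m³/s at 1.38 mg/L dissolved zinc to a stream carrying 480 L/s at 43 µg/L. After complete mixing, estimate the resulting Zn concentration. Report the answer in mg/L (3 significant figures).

0.196 mg/L

480 L/s = 0.48 m³/s.
43 µg/L = 0.043 mg/L.
Flow-weighted mixing gives C = (0.062·1.38 + 0.48·0.043) / (0.062 + 0.48) = 0.1062/0.542 = 0.1959 mg/L.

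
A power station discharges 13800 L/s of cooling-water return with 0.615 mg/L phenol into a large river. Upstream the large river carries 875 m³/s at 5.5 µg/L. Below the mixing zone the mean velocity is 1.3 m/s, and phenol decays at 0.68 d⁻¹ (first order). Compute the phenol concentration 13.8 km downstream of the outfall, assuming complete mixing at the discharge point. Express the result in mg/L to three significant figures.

13800 L/s = 13.8 m³/s.
5.5 µg/L = 0.0055 mg/L.
After complete mixing, C₀ = (13.8·0.615 + 875·0.0055) / 888.8 = 0.01496 mg/L.
Travel time t = 1.38e+04 m / 1.3 m/s = 1.062e+04 s = 0.1229 d.
C = 0.01496·exp(−0.68·0.1229) = 0.01496·0.9198 = 0.01376 mg/L.

0.0138 mg/L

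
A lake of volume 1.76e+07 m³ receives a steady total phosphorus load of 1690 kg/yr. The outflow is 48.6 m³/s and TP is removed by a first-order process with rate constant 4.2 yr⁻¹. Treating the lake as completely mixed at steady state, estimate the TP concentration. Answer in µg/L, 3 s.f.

1.05 µg/L

Outflow Q = 48.6 m³/s × 3.156e+07 s/yr = 1.534e+09 m³/yr.
Steady-state CSTR mass balance: W = Q·C + k·V·C, so C = W/(Q + kV).
Q + kV = 1.534e+09 + 4.2·1.76e+07 = 1.608e+09 m³/yr.
C = 1690/1.608e+09 = 1.051e-06 kg/m³ = 0.001051 mg/L = 1.051 µg/L.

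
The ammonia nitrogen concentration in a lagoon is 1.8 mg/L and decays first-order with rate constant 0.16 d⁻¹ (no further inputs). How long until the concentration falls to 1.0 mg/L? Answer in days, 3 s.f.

3.67 d

t = ln(C₀/C)/k = ln(1.8/1.0)/0.16 = 0.5878/0.16 = 3.674 d.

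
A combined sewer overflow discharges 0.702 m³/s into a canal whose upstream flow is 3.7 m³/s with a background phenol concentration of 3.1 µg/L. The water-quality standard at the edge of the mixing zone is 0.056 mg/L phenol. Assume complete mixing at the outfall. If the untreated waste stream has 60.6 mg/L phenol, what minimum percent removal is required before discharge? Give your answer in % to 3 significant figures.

3.1 µg/L = 0.0031 mg/L.
Mass balance: 0.056·4.402 = 0.702·Cₑ + 3.7·0.0031.
Cₑ = (0.2465 − 0.01147) / 0.702 = 0.3348 mg/L.
Required removal = 1 − 0.3348/60.6 = 99.45 %.

99.4 %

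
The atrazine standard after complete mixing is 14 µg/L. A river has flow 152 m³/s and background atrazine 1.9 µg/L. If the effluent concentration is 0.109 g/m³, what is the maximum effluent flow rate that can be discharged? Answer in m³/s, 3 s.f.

19.4 m³/s

1.9 µg/L = 0.0019 mg/L.
14 µg/L = 0.014 mg/L.
Mass balance at complete mixing: C_std·(Q_w + Q_r) = Q_w·C_e + Q_r·C_b.
Rearranging, Q_w = Q_r·(C_std − C_b)/(C_e − C_std) = 152·(0.014 − 0.0019) / (0.109 − 0.014) = 19.36 m³/s.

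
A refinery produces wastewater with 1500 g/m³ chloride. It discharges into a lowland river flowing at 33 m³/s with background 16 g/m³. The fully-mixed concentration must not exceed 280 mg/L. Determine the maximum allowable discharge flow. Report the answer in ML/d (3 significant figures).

617 ML/d

Mass balance at complete mixing: C_std·(Q_w + Q_r) = Q_w·C_e + Q_r·C_b.
Rearranging, Q_w = Q_r·(C_std − C_b)/(C_e − C_std) = 33·(280 − 16) / (1500 − 280) = 7.141 m³/s.
= 617 ML/d.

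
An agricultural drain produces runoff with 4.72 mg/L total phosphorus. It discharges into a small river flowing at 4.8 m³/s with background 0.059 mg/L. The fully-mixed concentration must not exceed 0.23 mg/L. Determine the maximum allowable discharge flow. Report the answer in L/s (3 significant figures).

183 L/s

Mass balance at complete mixing: C_std·(Q_w + Q_r) = Q_w·C_e + Q_r·C_b.
Rearranging, Q_w = Q_r·(C_std − C_b)/(C_e − C_std) = 4.8·(0.23 − 0.059) / (4.72 − 0.23) = 0.1828 m³/s.
= 182.8 L/s.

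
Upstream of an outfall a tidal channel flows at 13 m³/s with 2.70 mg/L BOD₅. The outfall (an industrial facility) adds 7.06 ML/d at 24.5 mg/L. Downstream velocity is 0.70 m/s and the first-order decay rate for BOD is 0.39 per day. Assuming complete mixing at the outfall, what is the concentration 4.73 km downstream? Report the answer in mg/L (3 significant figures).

2.75 mg/L

7.06 ML/d = 0.08171 m³/s.
After complete mixing, C₀ = (0.08171·24.5 + 13·2.7) / 13.08 = 2.836 mg/L.
Travel time t = 4730 m / 0.70 m/s = 6757 s = 0.07821 d.
C = 2.836·exp(−0.39·0.07821) = 2.836·0.97 = 2.751 mg/L.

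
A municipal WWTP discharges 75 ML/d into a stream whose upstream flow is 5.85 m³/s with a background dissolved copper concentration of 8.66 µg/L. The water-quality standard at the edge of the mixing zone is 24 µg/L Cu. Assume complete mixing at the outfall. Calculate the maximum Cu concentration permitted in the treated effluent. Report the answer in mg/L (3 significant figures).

0.127 mg/L

75 ML/d = 0.8681 m³/s.
8.66 µg/L = 0.00866 mg/L.
24 µg/L = 0.024 mg/L.
Mass balance: 0.024·6.718 = 0.8681·Cₑ + 5.85·0.00866.
Cₑ = (0.1612 − 0.05066) / 0.8681 = 0.1274 mg/L.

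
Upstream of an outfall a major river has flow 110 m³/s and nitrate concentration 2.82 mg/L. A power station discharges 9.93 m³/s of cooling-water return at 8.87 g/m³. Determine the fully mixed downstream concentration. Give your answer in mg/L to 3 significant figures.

3.32 mg/L

By mass balance at complete mixing, C = (9.93·8.87 + 110·2.82) / (9.93 + 110) = 398.3/119.9 = 3.321 mg/L.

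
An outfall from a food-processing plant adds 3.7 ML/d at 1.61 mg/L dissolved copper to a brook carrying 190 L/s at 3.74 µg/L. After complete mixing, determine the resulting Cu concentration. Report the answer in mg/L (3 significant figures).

3.7 ML/d = 0.04282 m³/s.
190 L/s = 0.19 m³/s.
3.74 µg/L = 0.00374 mg/L.
Flow-weighted mixing gives C = (0.04282·1.61 + 0.19·0.00374) / (0.04282 + 0.19) = 0.06966/0.2328 = 0.2992 mg/L.

0.299 mg/L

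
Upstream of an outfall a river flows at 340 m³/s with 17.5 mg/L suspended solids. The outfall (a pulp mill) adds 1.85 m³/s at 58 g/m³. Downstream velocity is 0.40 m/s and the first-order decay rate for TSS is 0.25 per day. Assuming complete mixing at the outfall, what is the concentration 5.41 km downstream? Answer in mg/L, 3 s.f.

17.0 mg/L

After complete mixing, C₀ = (1.85·58 + 340·17.5) / 341.9 = 17.72 mg/L.
Travel time t = 5410 m / 0.40 m/s = 1.352e+04 s = 0.1565 d.
C = 17.72·exp(−0.25·0.1565) = 17.72·0.9616 = 17.04 mg/L.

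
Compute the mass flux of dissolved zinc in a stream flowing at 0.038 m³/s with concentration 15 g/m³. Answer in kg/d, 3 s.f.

49.2 kg/d

Mass flux = Q·C = 0.038 m³/s × 15 g/m³ = 0.57 g/s.
= 0.57 g/s × 86.4 = 49.25 kg/d.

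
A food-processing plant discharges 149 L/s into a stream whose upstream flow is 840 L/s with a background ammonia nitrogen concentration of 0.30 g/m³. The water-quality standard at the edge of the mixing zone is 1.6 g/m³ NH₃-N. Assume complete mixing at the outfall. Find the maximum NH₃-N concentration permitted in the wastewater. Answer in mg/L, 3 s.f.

8.93 mg/L

149 L/s = 0.149 m³/s.
840 L/s = 0.84 m³/s.
Mass balance: 1.6·0.989 = 0.149·Cₑ + 0.84·0.3.
Cₑ = (1.582 − 0.252) / 0.149 = 8.929 mg/L.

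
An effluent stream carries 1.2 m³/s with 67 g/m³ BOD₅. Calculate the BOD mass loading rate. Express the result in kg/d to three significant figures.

6950 kg/d

Mass flux = Q·C = 1.2 m³/s × 67 g/m³ = 80.4 g/s.
= 80.4 g/s × 86.4 = 6947 kg/d.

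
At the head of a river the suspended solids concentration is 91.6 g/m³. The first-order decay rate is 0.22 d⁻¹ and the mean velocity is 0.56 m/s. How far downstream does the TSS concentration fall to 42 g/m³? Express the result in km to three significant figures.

From C = C₀·e^(−kt), t = ln(C₀/C)/k = ln(91.6/42)/0.22 = 0.7798/0.22 = 3.544 d.
Distance = v·t = 0.56 m/s × 3.062e+05 s = 1.715e+05 m = 171.5 km.

171 km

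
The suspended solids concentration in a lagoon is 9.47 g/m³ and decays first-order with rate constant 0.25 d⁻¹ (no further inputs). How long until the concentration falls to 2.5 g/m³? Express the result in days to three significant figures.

t = ln(C₀/C)/k = ln(9.47/2.5)/0.25 = 1.332/0.25 = 5.327 d.

5.33 d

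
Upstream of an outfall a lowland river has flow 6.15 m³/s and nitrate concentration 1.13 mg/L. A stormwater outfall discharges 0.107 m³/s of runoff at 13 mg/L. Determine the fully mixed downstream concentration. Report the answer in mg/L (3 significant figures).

By mass balance at complete mixing, C = (0.107·13 + 6.15·1.13) / (0.107 + 6.15) = 8.34/6.257 = 1.333 mg/L.

1.33 mg/L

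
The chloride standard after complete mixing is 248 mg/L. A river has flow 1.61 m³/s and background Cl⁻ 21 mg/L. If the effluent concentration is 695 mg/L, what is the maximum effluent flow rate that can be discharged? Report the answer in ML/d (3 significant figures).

70.6 ML/d

Mass balance at complete mixing: C_std·(Q_w + Q_r) = Q_w·C_e + Q_r·C_b.
Rearranging, Q_w = Q_r·(C_std − C_b)/(C_e − C_std) = 1.61·(248 − 21) / (695 − 248) = 0.8176 m³/s.
= 70.64 ML/d.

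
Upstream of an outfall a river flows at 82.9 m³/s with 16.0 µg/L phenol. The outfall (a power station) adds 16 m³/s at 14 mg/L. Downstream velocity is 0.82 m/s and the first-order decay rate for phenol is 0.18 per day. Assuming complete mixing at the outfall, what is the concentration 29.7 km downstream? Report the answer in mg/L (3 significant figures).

2.11 mg/L

16.0 µg/L = 0.016 mg/L.
After complete mixing, C₀ = (16·14 + 82.9·0.016) / 98.9 = 2.278 mg/L.
Travel time t = 2.97e+04 m / 0.82 m/s = 3.622e+04 s = 0.4192 d.
C = 2.278·exp(−0.18·0.4192) = 2.278·0.9273 = 2.113 mg/L.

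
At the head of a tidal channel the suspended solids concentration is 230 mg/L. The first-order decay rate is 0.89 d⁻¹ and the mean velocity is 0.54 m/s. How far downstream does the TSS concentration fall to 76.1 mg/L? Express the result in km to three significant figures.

58.0 km

From C = C₀·e^(−kt), t = ln(C₀/C)/k = ln(230/76.1)/0.89 = 1.106/0.89 = 1.243 d.
Distance = v·t = 0.54 m/s × 1.074e+05 s = 5.798e+04 m = 57.98 km.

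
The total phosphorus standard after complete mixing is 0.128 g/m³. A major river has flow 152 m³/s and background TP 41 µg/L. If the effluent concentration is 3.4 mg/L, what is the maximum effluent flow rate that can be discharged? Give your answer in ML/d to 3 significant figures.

349 ML/d

41 µg/L = 0.041 mg/L.
Mass balance at complete mixing: C_std·(Q_w + Q_r) = Q_w·C_e + Q_r·C_b.
Rearranging, Q_w = Q_r·(C_std − C_b)/(C_e − C_std) = 152·(0.128 − 0.041) / (3.4 − 0.128) = 4.042 m³/s.
= 349.2 ML/d.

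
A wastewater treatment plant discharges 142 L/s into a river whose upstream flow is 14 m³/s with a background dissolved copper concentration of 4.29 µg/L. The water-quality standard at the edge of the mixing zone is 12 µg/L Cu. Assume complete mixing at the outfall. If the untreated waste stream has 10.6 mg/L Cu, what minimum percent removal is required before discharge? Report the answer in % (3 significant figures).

92.7 %

142 L/s = 0.142 m³/s.
4.29 µg/L = 0.00429 mg/L.
12 µg/L = 0.012 mg/L.
Mass balance: 0.012·14.14 = 0.142·Cₑ + 14·0.00429.
Cₑ = (0.1697 − 0.06006) / 0.142 = 0.7721 mg/L.
Required removal = 1 − 0.7721/10.6 = 92.72 %.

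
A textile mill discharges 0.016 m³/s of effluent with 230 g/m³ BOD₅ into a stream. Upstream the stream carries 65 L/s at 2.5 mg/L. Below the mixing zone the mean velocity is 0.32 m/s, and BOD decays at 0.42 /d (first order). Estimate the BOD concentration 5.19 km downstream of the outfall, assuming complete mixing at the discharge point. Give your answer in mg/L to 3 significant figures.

65 L/s = 0.065 m³/s.
After complete mixing, C₀ = (0.016·230 + 0.065·2.5) / 0.081 = 47.44 mg/L.
Travel time t = 5190 m / 0.32 m/s = 1.622e+04 s = 0.1877 d.
C = 47.44·exp(−0.42·0.1877) = 47.44·0.9242 = 43.84 mg/L.

43.8 mg/L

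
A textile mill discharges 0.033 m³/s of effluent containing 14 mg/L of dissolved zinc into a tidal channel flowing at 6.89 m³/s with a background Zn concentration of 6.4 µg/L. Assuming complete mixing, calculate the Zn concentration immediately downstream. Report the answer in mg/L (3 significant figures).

0.0731 mg/L

6.4 µg/L = 0.0064 mg/L.
By mass balance at complete mixing, C = (0.033·14 + 6.89·0.0064) / (0.033 + 6.89) = 0.5061/6.923 = 0.0731 mg/L.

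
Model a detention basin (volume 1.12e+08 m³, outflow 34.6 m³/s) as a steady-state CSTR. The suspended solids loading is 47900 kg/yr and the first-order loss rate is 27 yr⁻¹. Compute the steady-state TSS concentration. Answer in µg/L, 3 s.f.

Outflow Q = 34.6 m³/s × 3.156e+07 s/yr = 1.092e+09 m³/yr.
Steady-state CSTR mass balance: W = Q·C + k·V·C, so C = W/(Q + kV).
Q + kV = 1.092e+09 + 27·1.12e+08 = 4.116e+09 m³/yr.
C = 47900/4.116e+09 = 1.164e-05 kg/m³ = 0.01164 mg/L = 11.64 µg/L.

11.6 µg/L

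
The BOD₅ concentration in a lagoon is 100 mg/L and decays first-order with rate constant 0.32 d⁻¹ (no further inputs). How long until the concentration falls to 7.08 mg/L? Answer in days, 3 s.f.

8.27 d

t = ln(C₀/C)/k = ln(100/7.08)/0.32 = 2.648/0.32 = 8.275 d.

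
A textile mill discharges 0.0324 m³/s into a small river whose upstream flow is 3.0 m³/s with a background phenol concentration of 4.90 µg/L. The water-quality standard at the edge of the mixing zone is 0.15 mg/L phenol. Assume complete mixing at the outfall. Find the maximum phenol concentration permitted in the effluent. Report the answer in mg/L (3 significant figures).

4.90 µg/L = 0.0049 mg/L.
Mass balance: 0.15·3.032 = 0.0324·Cₑ + 3·0.0049.
Cₑ = (0.4549 − 0.0147) / 0.0324 = 13.59 mg/L.

13.6 mg/L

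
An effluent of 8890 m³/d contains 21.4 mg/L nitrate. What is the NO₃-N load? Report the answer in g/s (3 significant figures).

8890 m³/d = 0.1029 m³/s.
Mass flux = Q·C = 0.1029 m³/s × 21.4 g/m³ = 2.202 g/s.

2.20 g/s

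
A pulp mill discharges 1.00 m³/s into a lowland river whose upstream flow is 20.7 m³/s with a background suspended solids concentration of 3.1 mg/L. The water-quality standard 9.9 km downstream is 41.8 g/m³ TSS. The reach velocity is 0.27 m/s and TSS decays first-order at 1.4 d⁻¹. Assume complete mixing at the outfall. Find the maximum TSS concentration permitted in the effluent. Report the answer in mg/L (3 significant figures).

Travel time to the compliance point: t = 9900/0.27 = 3.667e+04 s = 0.4244 d; decay factor exp(−1.4·0.4244) = 0.552.
So the concentration just after mixing may be at most 41.8/0.552 = 75.72 mg/L.
Mass balance: 75.72·21.7 = 1·Cₑ + 20.7·3.1.
Cₑ = (1643 − 64.17) / 1 = 1579 mg/L.

1580 mg/L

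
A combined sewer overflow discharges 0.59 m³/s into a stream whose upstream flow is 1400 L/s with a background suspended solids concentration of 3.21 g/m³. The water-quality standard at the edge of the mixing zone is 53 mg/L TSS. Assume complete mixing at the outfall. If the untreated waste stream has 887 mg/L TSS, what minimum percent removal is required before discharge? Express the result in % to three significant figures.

80.7 %

1400 L/s = 1.4 m³/s.
Mass balance: 53·1.99 = 0.59·Cₑ + 1.4·3.21.
Cₑ = (105.5 − 4.494) / 0.59 = 171.1 mg/L.
Required removal = 1 − 171.1/887 = 80.71 %.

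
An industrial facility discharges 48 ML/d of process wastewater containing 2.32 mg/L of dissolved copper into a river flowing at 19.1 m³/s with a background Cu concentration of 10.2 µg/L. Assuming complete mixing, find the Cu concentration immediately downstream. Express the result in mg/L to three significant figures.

48 ML/d = 0.5556 m³/s.
10.2 µg/L = 0.0102 mg/L.
Conservation of mass across the mixing zone: C = (0.5556·2.32 + 19.1·0.0102) / (0.5556 + 19.1) = 1.484/19.66 = 0.07549 mg/L.

0.0755 mg/L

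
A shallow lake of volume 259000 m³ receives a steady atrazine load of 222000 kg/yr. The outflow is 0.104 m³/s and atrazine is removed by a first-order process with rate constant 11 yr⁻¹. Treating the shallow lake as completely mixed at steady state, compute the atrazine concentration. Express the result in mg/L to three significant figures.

Outflow Q = 0.104 m³/s × 3.156e+07 s/yr = 3.282e+06 m³/yr.
Steady-state CSTR mass balance: W = Q·C + k·V·C, so C = W/(Q + kV).
Q + kV = 3.282e+06 + 11·259000 = 6.131e+06 m³/yr.
C = 222000/6.131e+06 = 0.03621 kg/m³ = 36.21 mg/L.

36.2 mg/L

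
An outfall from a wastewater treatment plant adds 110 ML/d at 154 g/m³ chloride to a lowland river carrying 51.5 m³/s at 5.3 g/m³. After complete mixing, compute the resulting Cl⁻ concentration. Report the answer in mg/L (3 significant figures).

110 ML/d = 1.273 m³/s.
By mass balance at complete mixing, C = (1.273·154 + 51.5·5.3) / (1.273 + 51.5) = 469/52.77 = 8.887 mg/L.

8.89 mg/L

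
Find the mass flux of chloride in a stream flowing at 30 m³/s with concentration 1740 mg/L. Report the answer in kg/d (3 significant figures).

4.51e+06 kg/d

Mass flux = Q·C = 30 m³/s × 1740 g/m³ = 5.22e+04 g/s.
= 5.22e+04 g/s × 86.4 = 4.51e+06 kg/d.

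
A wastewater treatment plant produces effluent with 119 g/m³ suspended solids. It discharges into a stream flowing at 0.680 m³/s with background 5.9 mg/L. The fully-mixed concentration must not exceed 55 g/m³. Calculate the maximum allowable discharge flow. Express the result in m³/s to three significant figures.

0.522 m³/s

Mass balance at complete mixing: C_std·(Q_w + Q_r) = Q_w·C_e + Q_r·C_b.
Rearranging, Q_w = Q_r·(C_std − C_b)/(C_e − C_std) = 0.680·(55 − 5.9) / (119 − 55) = 0.5217 m³/s.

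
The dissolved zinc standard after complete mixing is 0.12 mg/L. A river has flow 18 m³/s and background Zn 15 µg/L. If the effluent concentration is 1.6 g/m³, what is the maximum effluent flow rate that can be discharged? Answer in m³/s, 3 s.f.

15 µg/L = 0.015 mg/L.
Mass balance at complete mixing: C_std·(Q_w + Q_r) = Q_w·C_e + Q_r·C_b.
Rearranging, Q_w = Q_r·(C_std − C_b)/(C_e − C_std) = 18·(0.12 − 0.015) / (1.6 − 0.12) = 1.277 m³/s.

1.28 m³/s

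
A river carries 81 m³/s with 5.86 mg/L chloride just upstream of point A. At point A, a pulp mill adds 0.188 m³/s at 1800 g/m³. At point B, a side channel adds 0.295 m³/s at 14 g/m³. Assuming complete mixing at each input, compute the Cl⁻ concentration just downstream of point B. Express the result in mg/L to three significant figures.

After input A: C = (81·5.86 + 0.188·1800) / 81.19 = 10.01 mg/L.
After input B: C = (81.19·10.01 + 0.295·14) / 81.48 = 10.03 mg/L.

10.0 mg/L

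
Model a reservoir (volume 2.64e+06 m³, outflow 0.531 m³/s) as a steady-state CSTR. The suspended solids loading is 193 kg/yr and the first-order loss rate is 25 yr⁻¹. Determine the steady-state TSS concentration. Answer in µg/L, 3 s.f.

Outflow Q = 0.531 m³/s × 3.156e+07 s/yr = 1.676e+07 m³/yr.
Steady-state CSTR mass balance: W = Q·C + k·V·C, so C = W/(Q + kV).
Q + kV = 1.676e+07 + 25·2.64e+06 = 8.276e+07 m³/yr.
C = 193/8.276e+07 = 2.332e-06 kg/m³ = 0.002332 mg/L = 2.332 µg/L.

2.33 µg/L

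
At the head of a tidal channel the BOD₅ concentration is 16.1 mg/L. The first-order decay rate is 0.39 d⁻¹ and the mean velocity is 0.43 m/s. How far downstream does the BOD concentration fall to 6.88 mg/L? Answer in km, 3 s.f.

81.0 km

From C = C₀·e^(−kt), t = ln(C₀/C)/k = ln(16.1/6.88)/0.39 = 0.8502/0.39 = 2.18 d.
Distance = v·t = 0.43 m/s × 1.884e+05 s = 8.099e+04 m = 80.99 km.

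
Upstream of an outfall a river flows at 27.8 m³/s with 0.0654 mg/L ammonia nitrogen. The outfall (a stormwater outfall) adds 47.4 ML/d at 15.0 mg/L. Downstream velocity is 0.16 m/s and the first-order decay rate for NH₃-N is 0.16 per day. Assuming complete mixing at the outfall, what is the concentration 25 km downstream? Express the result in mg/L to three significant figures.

0.265 mg/L

47.4 ML/d = 0.5486 m³/s.
After complete mixing, C₀ = (0.5486·15 + 27.8·0.0654) / 28.35 = 0.3544 mg/L.
Travel time t = 2.5e+04 m / 0.16 m/s = 1.562e+05 s = 1.808 d.
C = 0.3544·exp(−0.16·1.808) = 0.3544·0.7487 = 0.2654 mg/L.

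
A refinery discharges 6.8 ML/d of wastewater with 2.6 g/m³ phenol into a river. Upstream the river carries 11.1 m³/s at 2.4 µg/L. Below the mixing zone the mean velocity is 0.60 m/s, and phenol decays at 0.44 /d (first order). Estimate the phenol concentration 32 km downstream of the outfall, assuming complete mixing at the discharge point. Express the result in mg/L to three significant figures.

0.0158 mg/L

6.8 ML/d = 0.0787 m³/s.
2.4 µg/L = 0.0024 mg/L.
After complete mixing, C₀ = (0.0787·2.6 + 11.1·0.0024) / 11.18 = 0.02069 mg/L.
Travel time t = 3.2e+04 m / 0.60 m/s = 5.333e+04 s = 0.6173 d.
C = 0.02069·exp(−0.44·0.6173) = 0.02069·0.7622 = 0.01577 mg/L.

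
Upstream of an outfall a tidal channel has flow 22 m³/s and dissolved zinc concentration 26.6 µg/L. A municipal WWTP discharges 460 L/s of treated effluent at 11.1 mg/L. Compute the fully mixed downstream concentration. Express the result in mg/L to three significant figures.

460 L/s = 0.46 m³/s.
26.6 µg/L = 0.0266 mg/L.
Conservation of mass across the mixing zone: C = (0.46·11.1 + 22·0.0266) / (0.46 + 22) = 5.691/22.46 = 0.2534 mg/L.

0.253 mg/L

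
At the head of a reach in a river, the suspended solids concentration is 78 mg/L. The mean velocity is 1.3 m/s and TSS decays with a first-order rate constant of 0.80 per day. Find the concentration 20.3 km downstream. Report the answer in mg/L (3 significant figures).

Travel time t = 20.3 km / 1.3 m/s = 2.03e+04/1.3 = 1.562e+04 s = 0.1807 d.
First-order decay: C = 78·exp(−0.80·0.1807) = 78·0.8654 = 67.5 mg/L.

67.5 mg/L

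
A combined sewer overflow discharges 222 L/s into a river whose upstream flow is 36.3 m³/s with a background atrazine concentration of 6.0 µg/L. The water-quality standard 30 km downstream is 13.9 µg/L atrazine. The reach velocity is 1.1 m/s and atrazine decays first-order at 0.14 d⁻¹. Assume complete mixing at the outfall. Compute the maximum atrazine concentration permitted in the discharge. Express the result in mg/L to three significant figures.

1.41 mg/L

222 L/s = 0.222 m³/s.
6.0 µg/L = 0.006 mg/L.
13.9 µg/L = 0.0139 mg/L.
Travel time to the compliance point: t = 3e+04/1.1 = 2.727e+04 s = 0.3157 d; decay factor exp(−0.14·0.3157) = 0.9568.
So the concentration just after mixing may be at most 0.0139/0.9568 = 0.01453 mg/L.
Mass balance: 0.01453·36.52 = 0.222·Cₑ + 36.3·0.006.
Cₑ = (0.5306 − 0.2178) / 0.222 = 1.409 mg/L.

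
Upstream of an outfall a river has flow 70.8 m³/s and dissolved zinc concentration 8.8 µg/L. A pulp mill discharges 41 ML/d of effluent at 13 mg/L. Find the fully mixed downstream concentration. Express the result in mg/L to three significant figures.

41 ML/d = 0.4745 m³/s.
8.8 µg/L = 0.0088 mg/L.
Flow-weighted mixing gives C = (0.4745·13 + 70.8·0.0088) / (0.4745 + 70.8) = 6.792/71.27 = 0.09529 mg/L.

0.0953 mg/L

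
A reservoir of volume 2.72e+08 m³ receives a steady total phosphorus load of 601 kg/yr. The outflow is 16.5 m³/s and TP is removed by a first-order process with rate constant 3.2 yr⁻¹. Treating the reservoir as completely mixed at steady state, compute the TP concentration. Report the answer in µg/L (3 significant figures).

Outflow Q = 16.5 m³/s × 3.156e+07 s/yr = 5.207e+08 m³/yr.
Steady-state CSTR mass balance: W = Q·C + k·V·C, so C = W/(Q + kV).
Q + kV = 5.207e+08 + 3.2·2.72e+08 = 1.391e+09 m³/yr.
C = 601/1.391e+09 = 4.32e-07 kg/m³ = 0.000432 mg/L = 0.432 µg/L.

0.432 µg/L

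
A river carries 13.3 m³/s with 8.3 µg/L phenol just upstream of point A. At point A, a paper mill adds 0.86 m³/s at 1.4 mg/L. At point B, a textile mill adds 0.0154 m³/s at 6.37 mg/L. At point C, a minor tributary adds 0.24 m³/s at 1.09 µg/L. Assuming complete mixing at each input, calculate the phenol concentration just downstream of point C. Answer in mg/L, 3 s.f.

0.0980 mg/L

8.3 µg/L = 0.0083 mg/L.
After input A: C = (13.3·0.0083 + 0.86·1.4) / 14.16 = 0.09282 mg/L.
After input B: C = (14.16·0.09282 + 0.0154·6.37) / 14.18 = 0.09964 mg/L.
1.09 µg/L = 0.00109 mg/L.
After input C: C = (14.18·0.09964 + 0.24·0.00109) / 14.42 = 0.098 mg/L.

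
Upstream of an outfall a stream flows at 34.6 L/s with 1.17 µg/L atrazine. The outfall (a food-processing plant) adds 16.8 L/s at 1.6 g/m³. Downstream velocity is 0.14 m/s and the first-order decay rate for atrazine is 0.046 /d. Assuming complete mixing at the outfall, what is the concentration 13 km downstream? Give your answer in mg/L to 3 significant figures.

16.8 L/s = 0.0168 m³/s.
34.6 L/s = 0.0346 m³/s.
1.17 µg/L = 0.00117 mg/L.
After complete mixing, C₀ = (0.0168·1.6 + 0.0346·0.00117) / 0.0514 = 0.5237 mg/L.
Travel time t = 1.3e+04 m / 0.14 m/s = 9.286e+04 s = 1.075 d.
C = 0.5237·exp(−0.046·1.075) = 0.5237·0.9518 = 0.4985 mg/L.

0.498 mg/L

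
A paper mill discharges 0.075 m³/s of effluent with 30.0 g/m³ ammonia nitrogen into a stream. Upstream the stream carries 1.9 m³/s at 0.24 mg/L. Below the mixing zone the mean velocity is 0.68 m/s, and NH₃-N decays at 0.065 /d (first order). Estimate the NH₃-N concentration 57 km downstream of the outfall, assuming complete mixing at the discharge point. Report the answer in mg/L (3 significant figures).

After complete mixing, C₀ = (0.075·30 + 1.9·0.24) / 1.975 = 1.37 mg/L.
Travel time t = 5.7e+04 m / 0.68 m/s = 8.382e+04 s = 0.9702 d.
C = 1.37·exp(−0.065·0.9702) = 1.37·0.9389 = 1.286 mg/L.

1.29 mg/L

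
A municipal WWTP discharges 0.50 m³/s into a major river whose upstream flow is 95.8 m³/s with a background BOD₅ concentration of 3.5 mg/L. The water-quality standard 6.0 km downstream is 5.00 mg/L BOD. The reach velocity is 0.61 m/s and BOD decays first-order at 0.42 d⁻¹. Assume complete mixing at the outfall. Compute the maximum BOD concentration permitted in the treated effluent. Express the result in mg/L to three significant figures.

Travel time to the compliance point: t = 6000/0.61 = 9836 s = 0.1138 d; decay factor exp(−0.42·0.1138) = 0.9533.
So the concentration just after mixing may be at most 5/0.9533 = 5.245 mg/L.
Mass balance: 5.245·96.3 = 0.5·Cₑ + 95.8·3.5.
Cₑ = (505.1 − 335.3) / 0.5 = 339.6 mg/L.

340 mg/L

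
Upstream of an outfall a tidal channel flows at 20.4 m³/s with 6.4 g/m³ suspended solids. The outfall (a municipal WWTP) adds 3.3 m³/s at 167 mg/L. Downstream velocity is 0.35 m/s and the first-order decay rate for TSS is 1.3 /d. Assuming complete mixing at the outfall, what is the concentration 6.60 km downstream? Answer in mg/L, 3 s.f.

After complete mixing, C₀ = (3.3·167 + 20.4·6.4) / 23.7 = 28.76 mg/L.
Travel time t = 6600 m / 0.35 m/s = 1.886e+04 s = 0.2183 d.
C = 28.76·exp(−1.3·0.2183) = 28.76·0.753 = 21.66 mg/L.

21.7 mg/L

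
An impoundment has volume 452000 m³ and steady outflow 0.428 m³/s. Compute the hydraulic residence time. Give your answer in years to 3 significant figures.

0.0335 yr

Q = 0.428 m³/s × 3.156e+07 s/yr = 1.351e+07 m³/yr.
Hydraulic residence time τ = V/Q = 452000/1.351e+07 = 0.03346 yr.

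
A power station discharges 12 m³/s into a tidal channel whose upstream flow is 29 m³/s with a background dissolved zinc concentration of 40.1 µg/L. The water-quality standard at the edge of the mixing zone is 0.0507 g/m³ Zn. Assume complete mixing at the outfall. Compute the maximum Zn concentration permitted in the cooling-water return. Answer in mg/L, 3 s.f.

0.0763 mg/L

40.1 µg/L = 0.0401 mg/L.
Mass balance: 0.0507·41 = 12·Cₑ + 29·0.0401.
Cₑ = (2.079 − 1.163) / 12 = 0.07632 mg/L.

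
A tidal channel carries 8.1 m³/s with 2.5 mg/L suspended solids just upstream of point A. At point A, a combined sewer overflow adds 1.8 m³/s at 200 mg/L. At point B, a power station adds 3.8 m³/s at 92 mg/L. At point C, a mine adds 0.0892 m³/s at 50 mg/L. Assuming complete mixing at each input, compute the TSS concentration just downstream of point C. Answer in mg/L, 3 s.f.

After input A: C = (8.1·2.5 + 1.8·200) / 9.9 = 38.41 mg/L.
After input B: C = (9.9·38.41 + 3.8·92) / 13.7 = 53.27 mg/L.
After input C: C = (13.7·53.27 + 0.0892·50) / 13.79 = 53.25 mg/L.

53.3 mg/L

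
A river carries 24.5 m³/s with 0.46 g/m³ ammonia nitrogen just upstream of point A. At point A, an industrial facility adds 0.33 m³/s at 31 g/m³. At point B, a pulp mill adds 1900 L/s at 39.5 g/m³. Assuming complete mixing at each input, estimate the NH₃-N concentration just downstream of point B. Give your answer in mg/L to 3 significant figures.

After input A: C = (24.5·0.46 + 0.33·31) / 24.83 = 0.8659 mg/L.
1900 L/s = 1.9 m³/s.
After input B: C = (24.83·0.8659 + 1.9·39.5) / 26.73 = 3.612 mg/L.

3.61 mg/L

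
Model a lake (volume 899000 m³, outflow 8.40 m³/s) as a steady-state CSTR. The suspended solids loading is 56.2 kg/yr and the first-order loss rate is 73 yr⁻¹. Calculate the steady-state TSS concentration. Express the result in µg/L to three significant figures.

0.170 µg/L

Outflow Q = 8.40 m³/s × 3.156e+07 s/yr = 2.651e+08 m³/yr.
Steady-state CSTR mass balance: W = Q·C + k·V·C, so C = W/(Q + kV).
Q + kV = 2.651e+08 + 73·899000 = 3.307e+08 m³/yr.
C = 56.2/3.307e+08 = 1.699e-07 kg/m³ = 0.0001699 mg/L = 0.1699 µg/L.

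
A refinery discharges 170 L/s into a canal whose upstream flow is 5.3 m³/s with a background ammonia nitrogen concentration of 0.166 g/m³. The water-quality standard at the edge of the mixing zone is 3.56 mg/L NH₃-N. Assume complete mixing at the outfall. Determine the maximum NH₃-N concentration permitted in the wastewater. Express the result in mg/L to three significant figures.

109 mg/L

170 L/s = 0.17 m³/s.
Mass balance: 3.56·5.47 = 0.17·Cₑ + 5.3·0.166.
Cₑ = (19.47 − 0.8798) / 0.17 = 109.4 mg/L.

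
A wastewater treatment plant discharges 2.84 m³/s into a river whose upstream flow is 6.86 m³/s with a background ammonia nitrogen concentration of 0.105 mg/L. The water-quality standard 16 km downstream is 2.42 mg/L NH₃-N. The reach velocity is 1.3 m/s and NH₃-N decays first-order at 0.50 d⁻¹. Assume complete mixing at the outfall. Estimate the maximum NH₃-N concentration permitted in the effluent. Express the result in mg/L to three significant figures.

Travel time to the compliance point: t = 1.6e+04/1.3 = 1.231e+04 s = 0.1425 d; decay factor exp(−0.50·0.1425) = 0.9313.
So the concentration just after mixing may be at most 2.42/0.9313 = 2.599 mg/L.
Mass balance: 2.599·9.7 = 2.84·Cₑ + 6.86·0.105.
Cₑ = (25.21 − 0.7203) / 2.84 = 8.622 mg/L.

8.62 mg/L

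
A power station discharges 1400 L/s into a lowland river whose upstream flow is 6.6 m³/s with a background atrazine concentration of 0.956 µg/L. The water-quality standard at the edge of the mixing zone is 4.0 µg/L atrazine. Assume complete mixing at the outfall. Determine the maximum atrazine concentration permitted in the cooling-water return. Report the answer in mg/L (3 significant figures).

1400 L/s = 1.4 m³/s.
0.956 µg/L = 0.000956 mg/L.
4.0 µg/L = 0.004 mg/L.
Mass balance: 0.004·8 = 1.4·Cₑ + 6.6·0.000956.
Cₑ = (0.032 − 0.00631) / 1.4 = 0.01835 mg/L.

0.0184 mg/L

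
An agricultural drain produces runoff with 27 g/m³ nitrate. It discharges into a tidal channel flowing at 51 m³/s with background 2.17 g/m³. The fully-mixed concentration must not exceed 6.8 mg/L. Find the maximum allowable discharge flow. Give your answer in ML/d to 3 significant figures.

1010 ML/d

Mass balance at complete mixing: C_std·(Q_w + Q_r) = Q_w·C_e + Q_r·C_b.
Rearranging, Q_w = Q_r·(C_std − C_b)/(C_e − C_std) = 51·(6.8 − 2.17) / (27 − 6.8) = 11.69 m³/s.
= 1010 ML/d.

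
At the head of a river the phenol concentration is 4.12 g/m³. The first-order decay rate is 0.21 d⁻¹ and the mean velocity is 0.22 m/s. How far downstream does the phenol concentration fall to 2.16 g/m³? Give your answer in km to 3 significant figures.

From C = C₀·e^(−kt), t = ln(C₀/C)/k = ln(4.12/2.16)/0.21 = 0.6457/0.21 = 3.075 d.
Distance = v·t = 0.22 m/s × 2.657e+05 s = 5.845e+04 m = 58.45 km.

58.4 km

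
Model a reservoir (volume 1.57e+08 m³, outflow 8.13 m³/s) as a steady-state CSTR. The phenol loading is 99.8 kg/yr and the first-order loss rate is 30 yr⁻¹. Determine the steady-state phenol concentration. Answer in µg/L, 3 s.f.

0.0201 µg/L

Outflow Q = 8.13 m³/s × 3.156e+07 s/yr = 2.566e+08 m³/yr.
Steady-state CSTR mass balance: W = Q·C + k·V·C, so C = W/(Q + kV).
Q + kV = 2.566e+08 + 30·1.57e+08 = 4.967e+09 m³/yr.
C = 99.8/4.967e+09 = 2.009e-08 kg/m³ = 2.009e-05 mg/L = 0.02009 µg/L.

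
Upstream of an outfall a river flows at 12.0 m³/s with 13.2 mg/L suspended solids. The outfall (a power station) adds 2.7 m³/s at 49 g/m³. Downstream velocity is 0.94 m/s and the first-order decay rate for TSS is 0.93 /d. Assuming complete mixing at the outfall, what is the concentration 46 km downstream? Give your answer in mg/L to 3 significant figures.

After complete mixing, C₀ = (2.7·49 + 12·13.2) / 14.7 = 19.78 mg/L.
Travel time t = 4.6e+04 m / 0.94 m/s = 4.894e+04 s = 0.5664 d.
C = 19.78·exp(−0.93·0.5664) = 19.78·0.5905 = 11.68 mg/L.

11.7 mg/L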